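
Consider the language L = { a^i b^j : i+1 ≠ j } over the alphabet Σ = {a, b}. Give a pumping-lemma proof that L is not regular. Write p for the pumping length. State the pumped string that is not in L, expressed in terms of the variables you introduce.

Suppose for contradiction that L is regular, and let p be the pumping length.
Choose w = a^p b^{p+p!+1}. Since p ≠ (p+p!+1)-1 = p+p!, w ∈ L; and |w| ≥ p.
Write w = xyz as guaranteed by the lemma, with |xy| ≤ p and |y| ≥ 1.
Since the first p symbols of w are all a's and |xy| ≤ p, y lies entirely in the leading a-block: y = a^k for some k with 1 ≤ k ≤ p.
Since 1 ≤ k ≤ p, k divides p!; set t = 1 + p!/k. Then xy^t z has p + (p!/k)·k = p + p! copies of a. Now the a-count is p+p! and (b-count)-1 = (p+p!+1)-1 = p+p!, so i+1 ≠ j fails. So xy^t z = a^{p+p!} b^{p+p!+1} ∉ L.
This contradicts the pumping lemma, so L is not regular.

a^{p+p!} b^{p+p!+1}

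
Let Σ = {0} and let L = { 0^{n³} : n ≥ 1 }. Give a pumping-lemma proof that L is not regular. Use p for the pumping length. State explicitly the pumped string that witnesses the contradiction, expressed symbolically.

Toward a contradiction, assume L is regular with pumping length p.
Take w = 0^{p³} ∈ L with |w| = p³ ≥ p.
Write w = xyz as guaranteed by the lemma, with |xy| ≤ p and |y| ≥ 1.
Then y = 0^k for some k with 1 ≤ k ≤ p.
Pump with i = 2: xy^2z = 0^{p³+k}. Since 1 ≤ k ≤ p, p³ < p³+k ≤ p³+p < p³+3p²+3p+1 = (p+1)³, so p³+k is not a perfect cube. So xy^2z ∉ L.
This is a contradiction; hence L is not regular.

0^{p³+k}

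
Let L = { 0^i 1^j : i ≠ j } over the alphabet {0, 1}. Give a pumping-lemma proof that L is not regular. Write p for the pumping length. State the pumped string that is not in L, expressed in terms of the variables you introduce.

0^{p+p!} 1^{p+p!}

Suppose for contradiction that L is regular, and let p be the pumping length.
Choose w = 0^p 1^{p+p!}. Since p ≠ p+p!, w ∈ L; and |w| ≥ p.
The pumping lemma gives a decomposition w = xyz where |xy| ≤ p and y is nonempty.
Because |xy| ≤ p and w begins with p copies of 0, we have y = 0^k with 1 ≤ k ≤ p.
Since 1 ≤ k ≤ p, k divides p!; set t = 1 + p!/k. Then xy^t z has p + (p!/k)·k = p + p! copies of 0. Now the 0-count equals the 1-count, so i ≠ j fails. So xy^t z = 0^{p+p!} 1^{p+p!} ∉ L.
This is a contradiction; hence L is not regular.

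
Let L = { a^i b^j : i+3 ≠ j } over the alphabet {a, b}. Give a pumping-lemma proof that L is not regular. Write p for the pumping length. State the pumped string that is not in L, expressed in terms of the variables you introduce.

Assume L is regular. Let p be the pumping length given by the pumping lemma.
Choose w = a^p b^{p+p!+3}. Since p ≠ (p+p!+3)-3 = p+p!, w ∈ L; and |w| ≥ p.
By the pumping lemma, w = xyz with |xy| ≤ p and |y| ≥ 1.
Since the first p symbols of w are all a's and |xy| ≤ p, y lies entirely in the leading a-block: y = a^k for some k with 1 ≤ k ≤ p.
Since 1 ≤ k ≤ p, k divides p!; set t = 1 + p!/k. Then xy^t z has p + (p!/k)·k = p + p! copies of a. Now the a-count is p+p! and (b-count)-3 = (p+p!+3)-3 = p+p!, so i+3 ≠ j fails. So xy^t z = a^{p+p!} b^{p+p!+3} ∉ L.
This contradicts the pumping lemma, so L is not regular.

a^{p+p!} b^{p+p!+3}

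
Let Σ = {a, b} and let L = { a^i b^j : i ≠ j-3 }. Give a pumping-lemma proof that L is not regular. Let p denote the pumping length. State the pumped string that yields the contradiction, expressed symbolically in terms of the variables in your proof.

Suppose for contradiction that L is regular, and let p be the pumping length.
Choose w = a^p b^{p+p!+3}. Since p ≠ (p+p!+3)-3 = p+p!, w ∈ L; and |w| ≥ p.
Write w = xyz as guaranteed by the lemma, with |xy| ≤ p and y is nonempty.
The first p characters of w are a's, so xy (and hence y) consists only of a's. Write y = a^k, 1 ≤ k ≤ p.
Since 1 ≤ k ≤ p, k divides p!; set t = 1 + p!/k. Then xy^t z has p + (p!/k)·k = p + p! copies of a. Now the a-count is p+p! and (b-count)-3 = (p+p!+3)-3 = p+p!, so i ≠ j-3 fails. So xy^t z = a^{p+p!} b^{p+p!+3} ∉ L.
This is a contradiction; hence L is not regular.

a^{p+p!} b^{p+p!+3}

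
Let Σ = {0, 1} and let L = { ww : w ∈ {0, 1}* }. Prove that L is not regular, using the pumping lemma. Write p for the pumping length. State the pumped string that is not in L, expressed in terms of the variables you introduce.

0^{p+k} 1^p 0^p 1^p

Assume L is regular. Let p be the pumping length given by the pumping lemma.
Take w = 0^p 1^p 0^p 1^p = uu where u = 0^p1^p; then w ∈ L and |w| = 4p ≥ p.
Write w = xyz as guaranteed by the lemma, with |xy| ≤ p and y is nonempty.
Since the first p symbols of w are all 0's and |xy| ≤ p, y lies entirely in the leading 0-block: y = 0^k for some k with 1 ≤ k ≤ p.
Pump with i = 2: xy^2z = 0^{p+k} 1^p 0^p 1^p, of length 4p+k. Suppose this equals vv. The string starts with 0 and ends with 1, so v does too; thus the boundary between the two copies of v is a 1→0 transition. There is exactly one such transition, at position 2p+k, so |v| = 2p+k and |vv| = 4p+2k ≠ 4p+k since k ≥ 1. So xy^2z ∉ L.
This contradicts the pumping lemma, so L is not regular.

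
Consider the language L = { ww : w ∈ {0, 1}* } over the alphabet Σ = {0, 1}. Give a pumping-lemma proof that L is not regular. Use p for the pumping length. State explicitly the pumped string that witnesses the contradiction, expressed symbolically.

0^{p+k} 1^p 0^p 1^p

Assume L is regular; let p be its pumping constant.
Take w = 0^p 1^p 0^p 1^p = uu where u = 0^p1^p; then w ∈ L and |w| = 4p ≥ p.
The pumping lemma gives a decomposition w = xyz where |xy| ≤ p and y is nonempty.
Since the first p symbols of w are all 0's and |xy| ≤ p, y lies entirely in the leading 0-block: y = 0^k for some k with 1 ≤ k ≤ p.
Pump with i = 2: xy^2z = 0^{p+k} 1^p 0^p 1^p, of length 4p+k. Suppose this equals vv. The string starts with 0 and ends with 1, so v does too; thus the boundary between the two copies of v is a 1→0 transition. There is exactly one such transition, at position 2p+k, so |v| = 2p+k and |vv| = 4p+2k ≠ 4p+k since k ≥ 1. So xy^2z ∉ L.
Contradiction. Therefore L is not regular.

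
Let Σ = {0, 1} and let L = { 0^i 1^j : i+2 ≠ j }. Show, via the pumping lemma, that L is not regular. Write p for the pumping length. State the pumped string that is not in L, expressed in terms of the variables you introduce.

0^{p+p!} 1^{p+p!+2}

Assume L is regular; let p be its pumping constant.
Choose w = 0^p 1^{p+p!+2}. Since p ≠ (p+p!+2)-2 = p+p!, w ∈ L; and |w| ≥ p.
By the pumping lemma, w = xyz with |xy| ≤ p and y is nonempty.
Since the first p symbols of w are all 0's and |xy| ≤ p, y lies entirely in the leading 0-block: y = 0^k for some k with 1 ≤ k ≤ p.
Since 1 ≤ k ≤ p, k divides p!; set t = 1 + p!/k. Then xy^t z has p + (p!/k)·k = p + p! copies of 0. Now the 0-count is p+p! and (1-count)-2 = (p+p!+2)-2 = p+p!, so i+2 ≠ j fails. So xy^t z = 0^{p+p!} 1^{p+p!+2} ∉ L.
This contradicts the pumping lemma, so L is not regular.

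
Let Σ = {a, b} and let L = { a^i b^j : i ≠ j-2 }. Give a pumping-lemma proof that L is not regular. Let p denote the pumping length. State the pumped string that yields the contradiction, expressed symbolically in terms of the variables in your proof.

Toward a contradiction, assume L is regular with pumping length p.
Choose w = a^p b^{p+p!+2}. Since p ≠ (p+p!+2)-2 = p+p!, w ∈ L; and |w| ≥ p.
The pumping lemma gives a decomposition w = xyz where |xy| ≤ p and |y| > 0.
The first p characters of w are a's, so xy (and hence y) consists only of a's. Write y = a^k, 1 ≤ k ≤ p.
Since 1 ≤ k ≤ p, k divides p!; set t = 1 + p!/k. Then xy^t z has p + (p!/k)·k = p + p! copies of a. Now the a-count is p+p! and (b-count)-2 = (p+p!+2)-2 = p+p!, so i ≠ j-2 fails. So xy^t z = a^{p+p!} b^{p+p!+2} ∉ L.
This contradicts the pumping lemma, so L is not regular.

a^{p+p!} b^{p+p!+2}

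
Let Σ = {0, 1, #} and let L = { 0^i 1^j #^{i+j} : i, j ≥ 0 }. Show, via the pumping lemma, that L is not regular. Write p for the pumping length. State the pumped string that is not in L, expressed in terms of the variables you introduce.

0^{p+k} 1^p #^{2p}

Toward a contradiction, assume L is regular with pumping length p.
Take w = 0^p 1^p #^{2p} ∈ L (with i=j=p, i+j=2p), |w| = 4p ≥ p.
Write w = xyz as guaranteed by the lemma, with |xy| ≤ p and |y| ≥ 1.
Because |xy| ≤ p and w begins with p copies of 0, we have y = 0^k with 1 ≤ k ≤ p.
Consider xy^2z = 0^{p+k} 1^p #^{2p}. Now the 0- and 1-counts sum to 2p+k, but the #-count is 2p ≠ 2p+k. So xy^2z ∉ L.
This contradicts the pumping lemma, so L is not regular.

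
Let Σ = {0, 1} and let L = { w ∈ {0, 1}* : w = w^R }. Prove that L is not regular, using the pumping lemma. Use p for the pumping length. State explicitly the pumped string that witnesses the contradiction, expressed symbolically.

Assume L is regular. Let p be the pumping length given by the pumping lemma.
Take w = 0^p 1 0^p, a palindrome of length 2p+1 ≥ p.
Write w = xyz as guaranteed by the lemma, with |xy| ≤ p and |y| > 0.
The first p characters of w are 0's, so xy (and hence y) consists only of 0's. Write y = 0^k, 1 ≤ k ≤ p.
Pump with i = 2: xy^2z = 0^{p+k} 1 0^p. Its reverse is 0^p 1 0^{p+k}, which differs from xy^2z since k ≥ 1. So xy^2z is not a palindrome and xy^2z ∉ L.
This is a contradiction; hence L is not regular.

0^{p+k} 1 0^p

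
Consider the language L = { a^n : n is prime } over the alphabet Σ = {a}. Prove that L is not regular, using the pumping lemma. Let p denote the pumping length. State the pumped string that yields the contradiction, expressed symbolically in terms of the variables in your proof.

Toward a contradiction, assume L is regular with pumping length p.
Let q be a prime with q ≥ p+2 (infinitely many primes exist), and take w = a^q ∈ L with |w| = q ≥ p.
Write w = xyz as guaranteed by the lemma, with |xy| ≤ p and |y| > 0.
Then y = a^k for some k with 1 ≤ k ≤ p.
Since 1 ≤ k ≤ p, |xz| = q-k. Pump with i = q+1: |xy^{q+1}z| = (q-k)+(q+1)k = q+qk = q(1+k), which is composite (both factors ≥ 2). So xy^{q+1}z = a^{q(1+k)} ∉ L.
This is a contradiction; hence L is not regular.

a^{q(1+k)}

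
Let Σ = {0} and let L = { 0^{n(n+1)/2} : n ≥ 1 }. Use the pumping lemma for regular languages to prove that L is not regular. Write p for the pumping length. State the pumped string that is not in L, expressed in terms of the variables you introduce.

0^{p(p+1)/2+k}

Toward a contradiction, assume L is regular with pumping length p.
Take w = 0^{p(p+1)/2} ∈ L with |w| = p(p+1)/2 ≥ p.
Write w = xyz as guaranteed by the lemma, with |xy| ≤ p and |y| ≥ 1.
Then y = 0^k for some k with 1 ≤ k ≤ p.
Pump with i = 2: xy^2z = 0^{p(p+1)/2+k}. Since 1 ≤ k ≤ p, p(p+1)/2 < p(p+1)/2+k ≤ p(p+1)/2+p < (p+1)(p+2)/2, so p(p+1)/2+k is strictly between consecutive triangular numbers. So xy^2z ∉ L.
This is a contradiction; hence L is not regular.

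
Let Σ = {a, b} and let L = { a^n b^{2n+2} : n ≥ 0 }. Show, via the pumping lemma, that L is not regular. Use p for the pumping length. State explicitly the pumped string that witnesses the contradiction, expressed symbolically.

Assume L is regular. Let p be the pumping length given by the pumping lemma.
Choose w = a^p b^{2p+2}, which is in L with |w| = 3p+2 ≥ p.
By the pumping lemma, w = xyz with |xy| ≤ p and y is nonempty.
The first p characters of w are a's, so xy (and hence y) consists only of a's. Write y = a^k, 1 ≤ k ≤ p.
Pump with i = 2: xy^2z = a^{p+k} b^{2p+2}. For this to lie in L we would need 2p+2 = 2(p+k)+2, which forces k = 0. But k ≥ 1, so xy^2z ∉ L.
Contradiction. Therefore L is not regular.

a^{p+k} b^{2p+2}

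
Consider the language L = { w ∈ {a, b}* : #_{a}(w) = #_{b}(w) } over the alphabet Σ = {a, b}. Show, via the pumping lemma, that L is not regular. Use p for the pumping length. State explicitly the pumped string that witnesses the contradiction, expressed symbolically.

Suppose for contradiction that L is regular, and let p be the pumping length.
Choose w = a^p b^p ∈ L with |w| = 2p ≥ p.
Write w = xyz as guaranteed by the lemma, with |xy| ≤ p and y is nonempty.
Because |xy| ≤ p and w begins with p copies of a, we have y = a^k with 1 ≤ k ≤ p.
Pump with i = 2: xy^2z = a^{p+k} b^p has p+k occurrences of a but only p of b. Since k ≥ 1 the counts differ, so xy^2z ∉ L.
Contradiction. Therefore L is not regular.

a^{p+k} b^p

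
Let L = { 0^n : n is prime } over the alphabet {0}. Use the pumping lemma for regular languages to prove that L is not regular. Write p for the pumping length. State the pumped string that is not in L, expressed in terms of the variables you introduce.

Assume L is regular; let p be its pumping constant.
Let q be a prime with q ≥ p+2 (infinitely many primes exist), and take w = 0^q ∈ L with |w| = q ≥ p.
Write w = xyz as guaranteed by the lemma, with |xy| ≤ p and |y| > 0.
Then y = 0^k for some k with 1 ≤ k ≤ p.
Since 1 ≤ k ≤ p, |xz| = q-k. Pump with i = q+1: |xy^{q+1}z| = (q-k)+(q+1)k = q+qk = q(1+k), which is composite (both factors ≥ 2). So xy^{q+1}z = 0^{q(1+k)} ∉ L.
Contradiction. Therefore L is not regular.

0^{q(1+k)}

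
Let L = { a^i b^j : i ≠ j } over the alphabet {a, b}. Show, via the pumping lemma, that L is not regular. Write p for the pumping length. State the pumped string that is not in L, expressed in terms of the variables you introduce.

a^{p+p!} b^{p+p!}

Assume L is regular. Let p be the pumping length given by the pumping lemma.
Choose w = a^p b^{p+p!}. Since p ≠ p+p!, w ∈ L; and |w| ≥ p.
By the pumping lemma, w = xyz with |xy| ≤ p and |y| > 0.
Because |xy| ≤ p and w begins with p copies of a, we have y = a^k with 1 ≤ k ≤ p.
Since 1 ≤ k ≤ p, k divides p!; set t = 1 + p!/k. Then xy^t z has p + (p!/k)·k = p + p! copies of a. Now the a-count equals the b-count, so i ≠ j fails. So xy^t z = a^{p+p!} b^{p+p!} ∉ L.
This is a contradiction; hence L is not regular.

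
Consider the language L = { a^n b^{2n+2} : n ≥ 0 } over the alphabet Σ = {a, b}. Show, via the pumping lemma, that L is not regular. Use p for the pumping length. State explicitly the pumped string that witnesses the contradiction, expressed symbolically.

a^{p+k} b^{2p+2}

Assume L is regular; let p be its pumping constant.
Let w = a^p b^{2p+2} ∈ L; note |w| = 3p+2 ≥ p.
The pumping lemma gives a decomposition w = xyz where |xy| ≤ p and |y| > 0.
Since the first p symbols of w are all a's and |xy| ≤ p, y lies entirely in the leading a-block: y = a^k for some k with 1 ≤ k ≤ p.
Pump with i = 2: xy^2z = a^{p+k} b^{2p+2}. For this to lie in L we would need 2p+2 = 2(p+k)+2, which forces k = 0. But k ≥ 1, so xy^2z ∉ L.
This is a contradiction; hence L is not regular.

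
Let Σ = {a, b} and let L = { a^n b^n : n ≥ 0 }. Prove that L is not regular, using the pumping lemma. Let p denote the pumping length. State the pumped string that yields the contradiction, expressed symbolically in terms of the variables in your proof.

a^{p+k} b^p

Toward a contradiction, assume L is regular with pumping length p.
Take w = a^p b^p. Then w ∈ L and |w| = 2p ≥ p.
Write w = xyz as guaranteed by the lemma, with |xy| ≤ p and y is nonempty.
The first p characters of w are a's, so xy (and hence y) consists only of a's. Write y = a^k, 1 ≤ k ≤ p.
Pump with i = 2: xy^2z = a^{p+k} b^p. For this to lie in L we would need p = p+k, which forces k = 0. But k ≥ 1, so xy^2z ∉ L.
Contradiction. Therefore L is not regular.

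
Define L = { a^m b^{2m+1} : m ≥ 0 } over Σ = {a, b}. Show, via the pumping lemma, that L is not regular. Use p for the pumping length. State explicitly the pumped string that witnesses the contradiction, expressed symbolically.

a^{p+k} b^{2p+1}

Assume L is regular; let p be its pumping constant.
Let w = a^p b^{2p+1} ∈ L; note |w| = 3p+1 ≥ p.
The pumping lemma gives a decomposition w = xyz where |xy| ≤ p and |y| ≥ 1.
The first p characters of w are a's, so xy (and hence y) consists only of a's. Write y = a^k, 1 ≤ k ≤ p.
Pump with i = 2: xy^2z = a^{p+k} b^{2p+1}. For this to lie in L we would need 2p+1 = 2(p+k)+1, which forces k = 0. But k ≥ 1, so xy^2z ∉ L.
This contradicts the pumping lemma, so L is not regular.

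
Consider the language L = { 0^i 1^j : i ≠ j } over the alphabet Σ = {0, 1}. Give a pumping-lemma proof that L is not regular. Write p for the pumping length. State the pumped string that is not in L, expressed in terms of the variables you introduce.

0^{p+p!} 1^{p+p!}

Suppose for contradiction that L is regular, and let p be the pumping length.
Choose w = 0^p 1^{p+p!}. Since p ≠ p+p!, w ∈ L; and |w| ≥ p.
By the pumping lemma, w = xyz with |xy| ≤ p and |y| > 0.
The first p characters of w are 0's, so xy (and hence y) consists only of 0's. Write y = 0^k, 1 ≤ k ≤ p.
Since 1 ≤ k ≤ p, k divides p!; set t = 1 + p!/k. Then xy^t z has p + (p!/k)·k = p + p! copies of 0. Now the 0-count equals the 1-count, so i ≠ j fails. So xy^t z = 0^{p+p!} 1^{p+p!} ∉ L.
This is a contradiction; hence L is not regular.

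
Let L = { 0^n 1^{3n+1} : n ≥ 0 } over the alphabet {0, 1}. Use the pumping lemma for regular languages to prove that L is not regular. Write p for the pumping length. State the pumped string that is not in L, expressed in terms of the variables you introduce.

Assume L is regular. Let p be the pumping length given by the pumping lemma.
Choose w = 0^p 1^{3p+1}, which is in L with |w| = 4p+1 ≥ p.
By the pumping lemma, w = xyz with |xy| ≤ p and y is nonempty.
Since the first p symbols of w are all 0's and |xy| ≤ p, y lies entirely in the leading 0-block: y = 0^k for some k with 1 ≤ k ≤ p.
Pump with i = 2: xy^2z = 0^{p+k} 1^{3p+1}. For this to lie in L we would need 3p+1 = 3(p+k)+1, which forces k = 0. But k ≥ 1, so xy^2z ∉ L.
Contradiction. Therefore L is not regular.

0^{p+k} 1^{3p+1}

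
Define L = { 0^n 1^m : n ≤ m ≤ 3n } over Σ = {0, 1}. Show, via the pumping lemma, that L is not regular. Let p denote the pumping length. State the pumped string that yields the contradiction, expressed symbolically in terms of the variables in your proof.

Assume L is regular; let p be its pumping constant.
Take w = 0^p 1^p ∈ L (since p ≤ p ≤ 3p), with |w| = 2p ≥ p.
By the pumping lemma, w = xyz with |xy| ≤ p and |y| ≥ 1.
Because |xy| ≤ p and w begins with p copies of 0, we have y = 0^k with 1 ≤ k ≤ p.
Pump with i = 2: xy^2z = 0^{p+k} 1^p. Now n = p+k > p = m, so the condition n ≤ m fails. Thus xy^2z ∉ L.
This is a contradiction; hence L is not regular.

0^{p+k} 1^p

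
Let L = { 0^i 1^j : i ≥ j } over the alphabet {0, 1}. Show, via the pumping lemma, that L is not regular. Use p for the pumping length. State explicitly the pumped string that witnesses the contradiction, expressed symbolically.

0^{p-k} 1^p

Assume L is regular. Let p be the pumping length given by the pumping lemma.
Choose w = 0^p 1^p ∈ L, with |w| = 2p ≥ p.
By the pumping lemma, w = xyz with |xy| ≤ p and y is nonempty.
Since the first p symbols of w are all 0's and |xy| ≤ p, y lies entirely in the leading 0-block: y = 0^k for some k with 1 ≤ k ≤ p.
Consider xy^0z = xz = 0^{p-k} 1^p. Since k ≥ 1, the 0-count p-k is less than p, so i ≥ j fails; thus xz ∉ L.
This contradicts the pumping lemma, so L is not regular.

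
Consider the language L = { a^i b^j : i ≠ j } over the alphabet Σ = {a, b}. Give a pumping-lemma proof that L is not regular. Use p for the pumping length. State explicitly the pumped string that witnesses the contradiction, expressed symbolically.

a^{p+p!} b^{p+p!}

Assume L is regular; let p be its pumping constant.
Choose w = a^p b^{p+p!}. Since p ≠ p+p!, w ∈ L; and |w| ≥ p.
The pumping lemma gives a decomposition w = xyz where |xy| ≤ p and |y| > 0.
Since the first p symbols of w are all a's and |xy| ≤ p, y lies entirely in the leading a-block: y = a^k for some k with 1 ≤ k ≤ p.
Since 1 ≤ k ≤ p, k divides p!; set t = 1 + p!/k. Then xy^t z has p + (p!/k)·k = p + p! copies of a. Now the a-count equals the b-count, so i ≠ j fails. So xy^t z = a^{p+p!} b^{p+p!} ∉ L.
This is a contradiction; hence L is not regular.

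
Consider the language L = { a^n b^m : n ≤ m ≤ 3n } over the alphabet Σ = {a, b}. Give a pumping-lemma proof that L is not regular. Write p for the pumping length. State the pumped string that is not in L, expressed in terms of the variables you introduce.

Assume L is regular. Let p be the pumping length given by the pumping lemma.
Take w = a^p b^p ∈ L (since p ≤ p ≤ 3p), with |w| = 2p ≥ p.
The pumping lemma gives a decomposition w = xyz where |xy| ≤ p and |y| > 0.
Since the first p symbols of w are all a's and |xy| ≤ p, y lies entirely in the leading a-block: y = a^k for some k with 1 ≤ k ≤ p.
Pump with i = 2: xy^2z = a^{p+k} b^p. Now n = p+k > p = m, so the condition n ≤ m fails. Thus xy^2z ∉ L.
Contradiction. Therefore L is not regular.

a^{p+k} b^p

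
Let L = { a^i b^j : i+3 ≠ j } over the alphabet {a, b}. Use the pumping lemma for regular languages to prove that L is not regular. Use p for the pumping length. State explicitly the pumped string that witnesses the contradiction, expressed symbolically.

Toward a contradiction, assume L is regular with pumping length p.
Choose w = a^p b^{p+p!+3}. Since p ≠ (p+p!+3)-3 = p+p!, w ∈ L; and |w| ≥ p.
By the pumping lemma, w = xyz with |xy| ≤ p and |y| > 0.
The first p characters of w are a's, so xy (and hence y) consists only of a's. Write y = a^k, 1 ≤ k ≤ p.
Since 1 ≤ k ≤ p, k divides p!; set t = 1 + p!/k. Then xy^t z has p + (p!/k)·k = p + p! copies of a. Now the a-count is p+p! and (b-count)-3 = (p+p!+3)-3 = p+p!, so i+3 ≠ j fails. So xy^t z = a^{p+p!} b^{p+p!+3} ∉ L.
This is a contradiction; hence L is not regular.

a^{p+p!} b^{p+p!+3}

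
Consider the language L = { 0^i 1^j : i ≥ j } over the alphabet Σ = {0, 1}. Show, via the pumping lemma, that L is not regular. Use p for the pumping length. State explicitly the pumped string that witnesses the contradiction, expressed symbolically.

0^{p-k} 1^p

Assume L is regular; let p be its pumping constant.
Choose w = 0^p 1^p ∈ L, with |w| = 2p ≥ p.
The pumping lemma gives a decomposition w = xyz where |xy| ≤ p and |y| > 0.
Since the first p symbols of w are all 0's and |xy| ≤ p, y lies entirely in the leading 0-block: y = 0^k for some k with 1 ≤ k ≤ p.
Consider xy^0z = xz = 0^{p-k} 1^p. Since k ≥ 1, the 0-count p-k is less than p, so i ≥ j fails; thus xz ∉ L.
This is a contradiction; hence L is not regular.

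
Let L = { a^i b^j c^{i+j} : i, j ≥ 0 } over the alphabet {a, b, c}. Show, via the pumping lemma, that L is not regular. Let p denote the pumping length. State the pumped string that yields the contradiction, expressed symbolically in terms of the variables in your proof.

Assume L is regular; let p be its pumping constant.
Take w = a^p b^p c^{2p} ∈ L (with i=j=p, i+j=2p), |w| = 4p ≥ p.
By the pumping lemma, w = xyz with |xy| ≤ p and |y| > 0.
Since the first p symbols of w are all a's and |xy| ≤ p, y lies entirely in the leading a-block: y = a^k for some k with 1 ≤ k ≤ p.
Consider xy^2z = a^{p+k} b^p c^{2p}. Now the a- and b-counts sum to 2p+k, but the c-count is 2p ≠ 2p+k. So xy^2z ∉ L.
Contradiction. Therefore L is not regular.

a^{p+k} b^p c^{2p}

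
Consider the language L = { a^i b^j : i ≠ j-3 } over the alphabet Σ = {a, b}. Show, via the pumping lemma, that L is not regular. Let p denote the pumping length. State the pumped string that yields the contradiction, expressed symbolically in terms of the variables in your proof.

a^{p+p!} b^{p+p!+3}

Suppose for contradiction that L is regular, and let p be the pumping length.
Choose w = a^p b^{p+p!+3}. Since p ≠ (p+p!+3)-3 = p+p!, w ∈ L; and |w| ≥ p.
By the pumping lemma, w = xyz with |xy| ≤ p and |y| ≥ 1.
Since the first p symbols of w are all a's and |xy| ≤ p, y lies entirely in the leading a-block: y = a^k for some k with 1 ≤ k ≤ p.
Since 1 ≤ k ≤ p, k divides p!; set t = 1 + p!/k. Then xy^t z has p + (p!/k)·k = p + p! copies of a. Now the a-count is p+p! and (b-count)-3 = (p+p!+3)-3 = p+p!, so i ≠ j-3 fails. So xy^t z = a^{p+p!} b^{p+p!+3} ∉ L.
Contradiction. Therefore L is not regular.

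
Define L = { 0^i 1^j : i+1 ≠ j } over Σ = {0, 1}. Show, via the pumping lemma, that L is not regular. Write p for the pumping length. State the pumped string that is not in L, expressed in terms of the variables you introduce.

0^{p+p!} 1^{p+p!+1}

Assume L is regular; let p be its pumping constant.
Choose w = 0^p 1^{p+p!+1}. Since p ≠ (p+p!+1)-1 = p+p!, w ∈ L; and |w| ≥ p.
The pumping lemma gives a decomposition w = xyz where |xy| ≤ p and |y| > 0.
The first p characters of w are 0's, so xy (and hence y) consists only of 0's. Write y = 0^k, 1 ≤ k ≤ p.
Since 1 ≤ k ≤ p, k divides p!; set t = 1 + p!/k. Then xy^t z has p + (p!/k)·k = p + p! copies of 0. Now the 0-count is p+p! and (1-count)-1 = (p+p!+1)-1 = p+p!, so i+1 ≠ j fails. So xy^t z = 0^{p+p!} 1^{p+p!+1} ∉ L.
This contradicts the pumping lemma, so L is not regular.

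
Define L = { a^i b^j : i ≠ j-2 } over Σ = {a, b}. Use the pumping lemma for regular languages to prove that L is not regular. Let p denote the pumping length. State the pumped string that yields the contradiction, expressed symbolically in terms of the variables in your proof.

Suppose for contradiction that L is regular, and let p be the pumping length.
Choose w = a^p b^{p+p!+2}. Since p ≠ (p+p!+2)-2 = p+p!, w ∈ L; and |w| ≥ p.
The pumping lemma gives a decomposition w = xyz where |xy| ≤ p and |y| > 0.
Because |xy| ≤ p and w begins with p copies of a, we have y = a^k with 1 ≤ k ≤ p.
Since 1 ≤ k ≤ p, k divides p!; set t = 1 + p!/k. Then xy^t z has p + (p!/k)·k = p + p! copies of a. Now the a-count is p+p! and (b-count)-2 = (p+p!+2)-2 = p+p!, so i ≠ j-2 fails. So xy^t z = a^{p+p!} b^{p+p!+2} ∉ L.
Contradiction. Therefore L is not regular.

a^{p+p!} b^{p+p!+2}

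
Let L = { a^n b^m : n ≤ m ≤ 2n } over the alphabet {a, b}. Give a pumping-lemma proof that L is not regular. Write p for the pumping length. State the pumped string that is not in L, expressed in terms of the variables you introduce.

Assume L is regular. Let p be the pumping length given by the pumping lemma.
Take w = a^p b^p ∈ L (since p ≤ p ≤ 2p), with |w| = 2p ≥ p.
By the pumping lemma, w = xyz with |xy| ≤ p and |y| ≥ 1.
Since the first p symbols of w are all a's and |xy| ≤ p, y lies entirely in the leading a-block: y = a^k for some k with 1 ≤ k ≤ p.
Pump with i = 2: xy^2z = a^{p+k} b^p. Now n = p+k > p = m, so the condition n ≤ m fails. Thus xy^2z ∉ L.
This is a contradiction; hence L is not regular.

a^{p+k} b^p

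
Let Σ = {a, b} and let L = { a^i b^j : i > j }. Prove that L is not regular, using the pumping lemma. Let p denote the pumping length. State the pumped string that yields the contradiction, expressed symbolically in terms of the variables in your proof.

Assume L is regular. Let p be the pumping length given by the pumping lemma.
Choose w = a^{p+1} b^p ∈ L, with |w| = 2p+1 ≥ p.
By the pumping lemma, w = xyz with |xy| ≤ p and y is nonempty.
The first p characters of w are a's, so xy (and hence y) consists only of a's. Write y = a^k, 1 ≤ k ≤ p.
Consider xy^0z = xz = a^{p+1-k} b^p. Since k ≥ 1, the a-count p+1-k is at most p, so i > j fails; thus xz ∉ L.
Contradiction. Therefore L is not regular.

a^{p+1-k} b^p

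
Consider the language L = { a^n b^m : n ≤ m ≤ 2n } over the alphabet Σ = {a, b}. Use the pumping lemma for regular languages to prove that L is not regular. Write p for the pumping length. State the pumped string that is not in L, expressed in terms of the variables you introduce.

Assume L is regular; let p be its pumping constant.
Take w = a^p b^p ∈ L (since p ≤ p ≤ 2p), with |w| = 2p ≥ p.
The pumping lemma gives a decomposition w = xyz where |xy| ≤ p and |y| > 0.
The first p characters of w are a's, so xy (and hence y) consists only of a's. Write y = a^k, 1 ≤ k ≤ p.
Pump with i = 2: xy^2z = a^{p+k} b^p. Now n = p+k > p = m, so the condition n ≤ m fails. Thus xy^2z ∉ L.
Contradiction. Therefore L is not regular.

a^{p+k} b^p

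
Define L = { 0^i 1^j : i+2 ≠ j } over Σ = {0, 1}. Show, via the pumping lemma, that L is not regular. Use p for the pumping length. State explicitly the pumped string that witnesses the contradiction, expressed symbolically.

0^{p+p!} 1^{p+p!+2}

Suppose for contradiction that L is regular, and let p be the pumping length.
Choose w = 0^p 1^{p+p!+2}. Since p ≠ (p+p!+2)-2 = p+p!, w ∈ L; and |w| ≥ p.
Write w = xyz as guaranteed by the lemma, with |xy| ≤ p and y is nonempty.
Since the first p symbols of w are all 0's and |xy| ≤ p, y lies entirely in the leading 0-block: y = 0^k for some k with 1 ≤ k ≤ p.
Since 1 ≤ k ≤ p, k divides p!; set t = 1 + p!/k. Then xy^t z has p + (p!/k)·k = p + p! copies of 0. Now the 0-count is p+p! and (1-count)-2 = (p+p!+2)-2 = p+p!, so i+2 ≠ j fails. So xy^t z = 0^{p+p!} 1^{p+p!+2} ∉ L.
This is a contradiction; hence L is not regular.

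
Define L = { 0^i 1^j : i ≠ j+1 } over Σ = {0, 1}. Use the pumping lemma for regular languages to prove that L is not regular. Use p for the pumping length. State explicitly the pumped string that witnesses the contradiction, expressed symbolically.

Assume L is regular; let p be its pumping constant.
Choose w = 0^p 1^{p+p!-1}. Since p ≠ (p+p!-1)+1 = p+p!, w ∈ L; and |w| ≥ p.
Write w = xyz as guaranteed by the lemma, with |xy| ≤ p and y is nonempty.
The first p characters of w are 0's, so xy (and hence y) consists only of 0's. Write y = 0^k, 1 ≤ k ≤ p.
Since 1 ≤ k ≤ p, k divides p!; set t = 1 + p!/k. Then xy^t z has p + (p!/k)·k = p + p! copies of 0. Now the 0-count is p+p! and (1-count)+1 = (p+p!-1)+1 = p+p!, so i ≠ j+1 fails. So xy^t z = 0^{p+p!} 1^{p+p!-1} ∉ L.
This is a contradiction; hence L is not regular.

0^{p+p!} 1^{p+p!-1}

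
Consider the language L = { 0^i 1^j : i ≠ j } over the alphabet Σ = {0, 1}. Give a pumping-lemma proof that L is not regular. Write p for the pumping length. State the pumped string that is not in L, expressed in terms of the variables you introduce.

0^{p+p!} 1^{p+p!}

Suppose for contradiction that L is regular, and let p be the pumping length.
Choose w = 0^p 1^{p+p!}. Since p ≠ p+p!, w ∈ L; and |w| ≥ p.
The pumping lemma gives a decomposition w = xyz where |xy| ≤ p and |y| ≥ 1.
The first p characters of w are 0's, so xy (and hence y) consists only of 0's. Write y = 0^k, 1 ≤ k ≤ p.
Since 1 ≤ k ≤ p, k divides p!; set t = 1 + p!/k. Then xy^t z has p + (p!/k)·k = p + p! copies of 0. Now the 0-count equals the 1-count, so i ≠ j fails. So xy^t z = 0^{p+p!} 1^{p+p!} ∉ L.
This is a contradiction; hence L is not regular.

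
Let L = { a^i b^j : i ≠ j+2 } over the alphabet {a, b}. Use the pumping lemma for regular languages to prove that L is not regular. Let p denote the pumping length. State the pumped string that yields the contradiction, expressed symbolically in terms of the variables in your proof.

a^{p+p!} b^{p+p!-2}

Suppose for contradiction that L is regular, and let p be the pumping length.
Choose w = a^p b^{p+p!-2}. Since p ≠ (p+p!-2)+2 = p+p!, w ∈ L; and |w| ≥ p.
The pumping lemma gives a decomposition w = xyz where |xy| ≤ p and y is nonempty.
Because |xy| ≤ p and w begins with p copies of a, we have y = a^k with 1 ≤ k ≤ p.
Since 1 ≤ k ≤ p, k divides p!; set t = 1 + p!/k. Then xy^t z has p + (p!/k)·k = p + p! copies of a. Now the a-count is p+p! and (b-count)+2 = (p+p!-2)+2 = p+p!, so i ≠ j+2 fails. So xy^t z = a^{p+p!} b^{p+p!-2} ∉ L.
This contradicts the pumping lemma, so L is not regular.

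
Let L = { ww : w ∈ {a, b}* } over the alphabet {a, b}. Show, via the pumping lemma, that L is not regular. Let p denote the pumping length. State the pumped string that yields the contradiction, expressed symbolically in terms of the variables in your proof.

Toward a contradiction, assume L is regular with pumping length p.
Take w = a^p b^p a^p b^p = uu where u = a^pb^p; then w ∈ L and |w| = 4p ≥ p.
By the pumping lemma, w = xyz with |xy| ≤ p and |y| ≥ 1.
The first p characters of w are a's, so xy (and hence y) consists only of a's. Write y = a^k, 1 ≤ k ≤ p.
Pump with i = 2: xy^2z = a^{p+k} b^p a^p b^p, of length 4p+k. Suppose this equals vv. The string starts with a and ends with b, so v does too; thus the boundary between the two copies of v is a b→a transition. There is exactly one such transition, at position 2p+k, so |v| = 2p+k and |vv| = 4p+2k ≠ 4p+k since k ≥ 1. So xy^2z ∉ L.
Contradiction. Therefore L is not regular.

a^{p+k} b^p a^p b^p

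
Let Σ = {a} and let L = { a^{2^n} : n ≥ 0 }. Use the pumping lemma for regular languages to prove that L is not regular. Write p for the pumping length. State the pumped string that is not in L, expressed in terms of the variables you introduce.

a^{2^p+k}

Suppose for contradiction that L is regular, and let p be the pumping length.
Take w = a^{2^p} ∈ L with |w| = 2^p ≥ p.
By the pumping lemma, w = xyz with |xy| ≤ p and |y| ≥ 1.
Then y = a^k for some k with 1 ≤ k ≤ p.
Pump with i = 2: xy^2z = a^{2^p+k}. Since 1 ≤ k ≤ p < 2^p, we have 2^p < 2^p+k < 2^{p+1}, so 2^p+k is not a power of 2. So xy^2z ∉ L.
Contradiction. Therefore L is not regular.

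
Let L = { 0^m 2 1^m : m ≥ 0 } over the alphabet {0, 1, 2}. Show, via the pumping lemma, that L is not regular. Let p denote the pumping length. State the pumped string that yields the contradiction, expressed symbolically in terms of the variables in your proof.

Assume L is regular. Let p be the pumping length given by the pumping lemma.
Take w = 0^p 2 1^p ∈ L with |w| = 2p+1 ≥ p.
By the pumping lemma, w = xyz with |xy| ≤ p and |y| > 0.
Since the first p symbols of w are all 0's and |xy| ≤ p, y lies entirely in the leading 0-block: y = 0^k for some k with 1 ≤ k ≤ p.
Pump with i = 2: xy^2z = 0^{p+k} 2 1^p, which would require p+k = p. But k ≥ 1, so xy^2z ∉ L.
This is a contradiction; hence L is not regular.

0^{p+k} 2 1^p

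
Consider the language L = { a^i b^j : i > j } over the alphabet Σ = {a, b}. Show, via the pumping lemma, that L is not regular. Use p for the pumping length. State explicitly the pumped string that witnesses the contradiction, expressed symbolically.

a^{p+1-k} b^p

Suppose for contradiction that L is regular, and let p be the pumping length.
Choose w = a^{p+1} b^p ∈ L, with |w| = 2p+1 ≥ p.
Write w = xyz as guaranteed by the lemma, with |xy| ≤ p and y is nonempty.
The first p characters of w are a's, so xy (and hence y) consists only of a's. Write y = a^k, 1 ≤ k ≤ p.
Consider xy^0z = xz = a^{p+1-k} b^p. Since k ≥ 1, the a-count p+1-k is at most p, so i > j fails; thus xz ∉ L.
This is a contradiction; hence L is not regular.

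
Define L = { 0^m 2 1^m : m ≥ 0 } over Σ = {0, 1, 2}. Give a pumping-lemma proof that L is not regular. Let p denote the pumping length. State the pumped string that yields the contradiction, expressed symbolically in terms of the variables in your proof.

Suppose for contradiction that L is regular, and let p be the pumping length.
Take w = 0^p 2 1^p ∈ L with |w| = 2p+1 ≥ p.
By the pumping lemma, w = xyz with |xy| ≤ p and |y| ≥ 1.
Since the first p symbols of w are all 0's and |xy| ≤ p, y lies entirely in the leading 0-block: y = 0^k for some k with 1 ≤ k ≤ p.
Pump with i = 2: xy^2z = 0^{p+k} 2 1^p, which would require p+k = p. But k ≥ 1, so xy^2z ∉ L.
This contradicts the pumping lemma, so L is not regular.

0^{p+k} 2 1^p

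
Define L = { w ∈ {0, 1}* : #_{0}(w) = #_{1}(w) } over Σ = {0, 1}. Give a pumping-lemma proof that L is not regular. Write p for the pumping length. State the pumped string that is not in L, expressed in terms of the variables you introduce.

0^{p+k} 1^p

Toward a contradiction, assume L is regular with pumping length p.
Choose w = 0^p 1^p ∈ L with |w| = 2p ≥ p.
Write w = xyz as guaranteed by the lemma, with |xy| ≤ p and y is nonempty.
Since the first p symbols of w are all 0's and |xy| ≤ p, y lies entirely in the leading 0-block: y = 0^k for some k with 1 ≤ k ≤ p.
Pump with i = 2: xy^2z = 0^{p+k} 1^p has p+k occurrences of 0 but only p of 1. Since k ≥ 1 the counts differ, so xy^2z ∉ L.
Contradiction. Therefore L is not regular.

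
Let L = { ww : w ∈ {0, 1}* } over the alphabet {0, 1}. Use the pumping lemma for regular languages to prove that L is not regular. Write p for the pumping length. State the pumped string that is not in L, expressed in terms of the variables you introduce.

Assume L is regular; let p be its pumping constant.
Take w = 0^p 1^p 0^p 1^p = uu where u = 0^p1^p; then w ∈ L and |w| = 4p ≥ p.
The pumping lemma gives a decomposition w = xyz where |xy| ≤ p and |y| > 0.
Since the first p symbols of w are all 0's and |xy| ≤ p, y lies entirely in the leading 0-block: y = 0^k for some k with 1 ≤ k ≤ p.
Pump with i = 2: xy^2z = 0^{p+k} 1^p 0^p 1^p, of length 4p+k. Suppose this equals vv. The string starts with 0 and ends with 1, so v does too; thus the boundary between the two copies of v is a 1→0 transition. There is exactly one such transition, at position 2p+k, so |v| = 2p+k and |vv| = 4p+2k ≠ 4p+k since k ≥ 1. So xy^2z ∉ L.
Contradiction. Therefore L is not regular.

0^{p+k} 1^p 0^p 1^p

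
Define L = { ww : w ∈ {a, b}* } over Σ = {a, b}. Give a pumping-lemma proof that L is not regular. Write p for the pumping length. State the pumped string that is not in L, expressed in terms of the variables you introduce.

a^{p+k} b^p a^p b^p

Assume L is regular. Let p be the pumping length given by the pumping lemma.
Take w = a^p b^p a^p b^p = uu where u = a^pb^p; then w ∈ L and |w| = 4p ≥ p.
By the pumping lemma, w = xyz with |xy| ≤ p and y is nonempty.
Since the first p symbols of w are all a's and |xy| ≤ p, y lies entirely in the leading a-block: y = a^k for some k with 1 ≤ k ≤ p.
Pump with i = 2: xy^2z = a^{p+k} b^p a^p b^p, of length 4p+k. Suppose this equals vv. The string starts with a and ends with b, so v does too; thus the boundary between the two copies of v is a b→a transition. There is exactly one such transition, at position 2p+k, so |v| = 2p+k and |vv| = 4p+2k ≠ 4p+k since k ≥ 1. So xy^2z ∉ L.
Contradiction. Therefore L is not regular.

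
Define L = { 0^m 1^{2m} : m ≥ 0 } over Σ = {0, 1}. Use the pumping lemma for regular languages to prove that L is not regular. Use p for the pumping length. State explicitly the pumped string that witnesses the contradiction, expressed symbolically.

Assume L is regular; let p be its pumping constant.
Take w = 0^p 1^{2p}. Then w ∈ L and |w| = 3p ≥ p.
Write w = xyz as guaranteed by the lemma, with |xy| ≤ p and y is nonempty.
Because |xy| ≤ p and w begins with p copies of 0, we have y = 0^k with 1 ≤ k ≤ p.
Pump with i = 2: xy^2z = 0^{p+k} 1^{2p}. For this to lie in L we would need 2p = 2(p+k), which forces k = 0. But k ≥ 1, so xy^2z ∉ L.
This contradicts the pumping lemma, so L is not regular.

0^{p+k} 1^{2p}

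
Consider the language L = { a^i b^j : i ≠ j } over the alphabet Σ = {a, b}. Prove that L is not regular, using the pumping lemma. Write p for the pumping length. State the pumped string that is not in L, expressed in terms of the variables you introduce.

Suppose for contradiction that L is regular, and let p be the pumping length.
Choose w = a^p b^{p+p!}. Since p ≠ p+p!, w ∈ L; and |w| ≥ p.
The pumping lemma gives a decomposition w = xyz where |xy| ≤ p and |y| ≥ 1.
The first p characters of w are a's, so xy (and hence y) consists only of a's. Write y = a^k, 1 ≤ k ≤ p.
Since 1 ≤ k ≤ p, k divides p!; set t = 1 + p!/k. Then xy^t z has p + (p!/k)·k = p + p! copies of a. Now the a-count equals the b-count, so i ≠ j fails. So xy^t z = a^{p+p!} b^{p+p!} ∉ L.
Contradiction. Therefore L is not regular.

a^{p+p!} b^{p+p!}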